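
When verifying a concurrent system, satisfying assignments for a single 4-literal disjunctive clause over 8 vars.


Step 1: Total=2^8=256
Step 2: Unsat when all 4 false: 2^4=16
Step 3: Sat=256-16=240

240


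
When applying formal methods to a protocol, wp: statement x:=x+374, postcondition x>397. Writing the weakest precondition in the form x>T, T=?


Formula: wp(x:=E, P) = P[E/x] (substitute E for x in postcondition)
Step 1: Postcondition: x>397
Step 2: Substitute x+374 for x: x+374>397
Step 3: Solve for x: x > 397-374 = 23

23


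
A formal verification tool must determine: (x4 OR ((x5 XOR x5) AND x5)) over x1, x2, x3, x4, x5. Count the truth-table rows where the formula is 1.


Formula: (x4 OR ((x5 XOR x5) AND x5)) over 5 vars (32 rows)
Evaluate each row (x1, x2, x3, x4, x5 as bits, MSB first):
  row 0 [00000]: (0 OR ((0 XOR 0) AND 0)) -> 0
  row 1 [00001]: (0 OR ((1 XOR 1) AND 1)) -> 0
  row 2 [00010]: (1 OR ((0 XOR 0) AND 0)) -> 1
  row 3 [00011]: (1 OR ((1 XOR 1) AND 1)) -> 1
  row 4 [00100]: (0 OR ((0 XOR 0) AND 0)) -> 0
  row 5 [00101]: (0 OR ((1 XOR 1) AND 1)) -> 0
  row 6 [00110]: (1 OR ((0 XOR 0) AND 0)) -> 1
  row 7 [00111]: (1 OR ((1 XOR 1) AND 1)) -> 1
  row 8 [01000]: (0 OR ((0 XOR 0) AND 0)) -> 0
  row 9 [01001]: (0 OR ((1 XOR 1) AND 1)) -> 0
  row 10 [01010]: (1 OR ((0 XOR 0) AND 0)) -> 1
  row 11 [01011]: (1 OR ((1 XOR 1) AND 1)) -> 1
  row 12 [01100]: (0 OR ((0 XOR 0) AND 0)) -> 0
  row 13 [01101]: (0 OR ((1 XOR 1) AND 1)) -> 0
  row 14 [01110]: (1 OR ((0 XOR 0) AND 0)) -> 1
  row 15 [01111]: (1 OR ((1 XOR 1) AND 1)) -> 1
  row 16 [10000]: (0 OR ((0 XOR 0) AND 0)) -> 0
  row 17 [10001]: (0 OR ((1 XOR 1) AND 1)) -> 0
  row 18 [10010]: (1 OR ((0 XOR 0) AND 0)) -> 1
  row 19 [10011]: (1 OR ((1 XOR 1) AND 1)) -> 1
  row 20 [10100]: (0 OR ((0 XOR 0) AND 0)) -> 0
  row 21 [10101]: (0 OR ((1 XOR 1) AND 1)) -> 0
  row 22 [10110]: (1 OR ((0 XOR 0) AND 0)) -> 1
  row 23 [10111]: (1 OR ((1 XOR 1) AND 1)) -> 1
  row 24 [11000]: (0 OR ((0 XOR 0) AND 0)) -> 0
  row 25 [11001]: (0 OR ((1 XOR 1) AND 1)) -> 0
  row 26 [11010]: (1 OR ((0 XOR 0) AND 0)) -> 1
  row 27 [11011]: (1 OR ((1 XOR 1) AND 1)) -> 1
  row 28 [11100]: (0 OR ((0 XOR 0) AND 0)) -> 0
  row 29 [11101]: (0 OR ((1 XOR 1) AND 1)) -> 0
  row 30 [11110]: (1 OR ((0 XOR 0) AND 0)) -> 1
  row 31 [11111]: (1 OR ((1 XOR 1) AND 1)) -> 1
Full result column, 8 rows per line (x1,x2 fixed per line; x3,x4,x5 runs 000..111 left to right):
  rows 0-7 [x1,x2=00]: 00110011  (ones: 4)
  rows 8-15 [x1,x2=01]: 00110011  (ones: 4)
  rows 16-23 [x1,x2=10]: 00110011  (ones: 4)
  rows 24-31 [x1,x2=11]: 00110011  (ones: 4)
Count of 1-rows = 4+4+4+4 = 16

16


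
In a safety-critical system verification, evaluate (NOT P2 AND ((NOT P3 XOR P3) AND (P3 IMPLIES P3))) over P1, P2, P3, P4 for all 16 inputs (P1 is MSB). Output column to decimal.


Formula: (NOT P2 AND ((NOT P3 XOR P3) AND (P3 IMPLIES P3))) over P1, P2, P3, P4 (16 rows)
Evaluate each row (bits = P1,P2,P3,P4, MSB first):
  row 0 [0000]: (NOT 0 AND ((NOT 0 XOR 0) AND (0 IMPLIES 0))) -> 1
  row 1 [0001]: (NOT 0 AND ((NOT 0 XOR 0) AND (0 IMPLIES 0))) -> 1
  row 2 [0010]: (NOT 0 AND ((NOT 1 XOR 1) AND (1 IMPLIES 1))) -> 1
  row 3 [0011]: (NOT 0 AND ((NOT 1 XOR 1) AND (1 IMPLIES 1))) -> 1
  row 4 [0100]: (NOT 1 AND ((NOT 0 XOR 0) AND (0 IMPLIES 0))) -> 0
  row 5 [0101]: (NOT 1 AND ((NOT 0 XOR 0) AND (0 IMPLIES 0))) -> 0
  row 6 [0110]: (NOT 1 AND ((NOT 1 XOR 1) AND (1 IMPLIES 1))) -> 0
  row 7 [0111]: (NOT 1 AND ((NOT 1 XOR 1) AND (1 IMPLIES 1))) -> 0
  row 8 [1000]: (NOT 0 AND ((NOT 0 XOR 0) AND (0 IMPLIES 0))) -> 1
  row 9 [1001]: (NOT 0 AND ((NOT 0 XOR 0) AND (0 IMPLIES 0))) -> 1
  row 10 [1010]: (NOT 0 AND ((NOT 1 XOR 1) AND (1 IMPLIES 1))) -> 1
  row 11 [1011]: (NOT 0 AND ((NOT 1 XOR 1) AND (1 IMPLIES 1))) -> 1
  row 12 [1100]: (NOT 1 AND ((NOT 0 XOR 0) AND (0 IMPLIES 0))) -> 0
  row 13 [1101]: (NOT 1 AND ((NOT 0 XOR 0) AND (0 IMPLIES 0))) -> 0
  row 14 [1110]: (NOT 1 AND ((NOT 1 XOR 1) AND (1 IMPLIES 1))) -> 0
  row 15 [1111]: (NOT 1 AND ((NOT 1 XOR 1) AND (1 IMPLIES 1))) -> 0
Full result column, 4 rows per line (P1,P2 fixed per line; P3,P4 runs 00..11 left to right):
  rows 0-3 [P1,P2=00]: 1111  = hex F
  rows 4-7 [P1,P2=01]: 0000  = hex 0
  rows 8-11 [P1,P2=10]: 1111  = hex F
  rows 12-15 [P1,P2=11]: 0000  = hex 0
Output column (row 0 .. row 15) = 1111000011110000
Output column grouped in 4s = 1111 0000 1111 0000 = 0xF0F0
Convert to decimal digit by digit (value = value*16 + digit):
  F -> 15
  15*16 + 0 = 240
  240*16 + 15 (F) = 3855
  3855*16 + 0 = 61680
Decimal = 61680

61680


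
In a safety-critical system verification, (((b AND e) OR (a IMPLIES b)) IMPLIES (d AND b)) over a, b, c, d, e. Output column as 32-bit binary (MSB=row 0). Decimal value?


Formula: (((b AND e) OR (a IMPLIES b)) IMPLIES (d AND b)) over a, b, c, d, e (32 rows)
Evaluate each row (bits = a,b,c,d,e, MSB first):
  row 0 [00000]: (((0 AND 0) OR (0 IMPLIES 0)) IMPLIES (0 AND 0)) -> 0
  row 1 [00001]: (((0 AND 1) OR (0 IMPLIES 0)) IMPLIES (0 AND 0)) -> 0
  row 2 [00010]: (((0 AND 0) OR (0 IMPLIES 0)) IMPLIES (1 AND 0)) -> 0
  row 3 [00011]: (((0 AND 1) OR (0 IMPLIES 0)) IMPLIES (1 AND 0)) -> 0
  row 4 [00100]: (((0 AND 0) OR (0 IMPLIES 0)) IMPLIES (0 AND 0)) -> 0
  row 5 [00101]: (((0 AND 1) OR (0 IMPLIES 0)) IMPLIES (0 AND 0)) -> 0
  row 6 [00110]: (((0 AND 0) OR (0 IMPLIES 0)) IMPLIES (1 AND 0)) -> 0
  row 7 [00111]: (((0 AND 1) OR (0 IMPLIES 0)) IMPLIES (1 AND 0)) -> 0
  row 8 [01000]: (((1 AND 0) OR (0 IMPLIES 1)) IMPLIES (0 AND 1)) -> 0
  row 9 [01001]: (((1 AND 1) OR (0 IMPLIES 1)) IMPLIES (0 AND 1)) -> 0
  row 10 [01010]: (((1 AND 0) OR (0 IMPLIES 1)) IMPLIES (1 AND 1)) -> 1
  row 11 [01011]: (((1 AND 1) OR (0 IMPLIES 1)) IMPLIES (1 AND 1)) -> 1
  row 12 [01100]: (((1 AND 0) OR (0 IMPLIES 1)) IMPLIES (0 AND 1)) -> 0
  row 13 [01101]: (((1 AND 1) OR (0 IMPLIES 1)) IMPLIES (0 AND 1)) -> 0
  row 14 [01110]: (((1 AND 0) OR (0 IMPLIES 1)) IMPLIES (1 AND 1)) -> 1
  row 15 [01111]: (((1 AND 1) OR (0 IMPLIES 1)) IMPLIES (1 AND 1)) -> 1
  row 16 [10000]: (((0 AND 0) OR (1 IMPLIES 0)) IMPLIES (0 AND 0)) -> 1
  row 17 [10001]: (((0 AND 1) OR (1 IMPLIES 0)) IMPLIES (0 AND 0)) -> 1
  row 18 [10010]: (((0 AND 0) OR (1 IMPLIES 0)) IMPLIES (1 AND 0)) -> 1
  row 19 [10011]: (((0 AND 1) OR (1 IMPLIES 0)) IMPLIES (1 AND 0)) -> 1
  row 20 [10100]: (((0 AND 0) OR (1 IMPLIES 0)) IMPLIES (0 AND 0)) -> 1
  row 21 [10101]: (((0 AND 1) OR (1 IMPLIES 0)) IMPLIES (0 AND 0)) -> 1
  row 22 [10110]: (((0 AND 0) OR (1 IMPLIES 0)) IMPLIES (1 AND 0)) -> 1
  row 23 [10111]: (((0 AND 1) OR (1 IMPLIES 0)) IMPLIES (1 AND 0)) -> 1
  row 24 [11000]: (((1 AND 0) OR (1 IMPLIES 1)) IMPLIES (0 AND 1)) -> 0
  row 25 [11001]: (((1 AND 1) OR (1 IMPLIES 1)) IMPLIES (0 AND 1)) -> 0
  row 26 [11010]: (((1 AND 0) OR (1 IMPLIES 1)) IMPLIES (1 AND 1)) -> 1
  row 27 [11011]: (((1 AND 1) OR (1 IMPLIES 1)) IMPLIES (1 AND 1)) -> 1
  row 28 [11100]: (((1 AND 0) OR (1 IMPLIES 1)) IMPLIES (0 AND 1)) -> 0
  row 29 [11101]: (((1 AND 1) OR (1 IMPLIES 1)) IMPLIES (0 AND 1)) -> 0
  row 30 [11110]: (((1 AND 0) OR (1 IMPLIES 1)) IMPLIES (1 AND 1)) -> 1
  row 31 [11111]: (((1 AND 1) OR (1 IMPLIES 1)) IMPLIES (1 AND 1)) -> 1
Full result column, 4 rows per line (a,b,c fixed per line; d,e runs 00..11 left to right):
  rows 0-3 [a,b,c=000]: 0000  = hex 0
  rows 4-7 [a,b,c=001]: 0000  = hex 0
  rows 8-11 [a,b,c=010]: 0011  = hex 3
  rows 12-15 [a,b,c=011]: 0011  = hex 3
  rows 16-19 [a,b,c=100]: 1111  = hex F
  rows 20-23 [a,b,c=101]: 1111  = hex F
  rows 24-27 [a,b,c=110]: 0011  = hex 3
  rows 28-31 [a,b,c=111]: 0011  = hex 3
Output column (row 0 .. row 31) = 00000000001100111111111100110011
Output column grouped in 4s = 0000 0000 0011 0011 1111 1111 0011 0011 = 0x0033FF33
Convert to decimal digit by digit (value = value*16 + digit):
  0 -> 0
  0*16 + 0 = 0
  0*16 + 3 = 3
  3*16 + 3 = 51
  51*16 + 15 (F) = 831
  831*16 + 15 (F) = 13311
  13311*16 + 3 = 212979
  212979*16 + 3 = 3407667
Decimal = 3407667

3407667


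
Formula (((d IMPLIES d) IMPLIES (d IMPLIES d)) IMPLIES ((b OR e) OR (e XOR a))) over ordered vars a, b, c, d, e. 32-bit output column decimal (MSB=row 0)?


Formula: (((d IMPLIES d) IMPLIES (d IMPLIES d)) IMPLIES ((b OR e) OR (e XOR a))) over a, b, c, d, e (32 rows)
Evaluate each row (bits = a,b,c,d,e, MSB first):
  row 0 [00000]: (((0 IMPLIES 0) IMPLIES (0 IMPLIES 0)) IMPLIES ((0 OR 0) OR (0 XOR 0))) -> 0
  row 1 [00001]: (((0 IMPLIES 0) IMPLIES (0 IMPLIES 0)) IMPLIES ((0 OR 1) OR (1 XOR 0))) -> 1
  row 2 [00010]: (((1 IMPLIES 1) IMPLIES (1 IMPLIES 1)) IMPLIES ((0 OR 0) OR (0 XOR 0))) -> 0
  row 3 [00011]: (((1 IMPLIES 1) IMPLIES (1 IMPLIES 1)) IMPLIES ((0 OR 1) OR (1 XOR 0))) -> 1
  row 4 [00100]: (((0 IMPLIES 0) IMPLIES (0 IMPLIES 0)) IMPLIES ((0 OR 0) OR (0 XOR 0))) -> 0
  row 5 [00101]: (((0 IMPLIES 0) IMPLIES (0 IMPLIES 0)) IMPLIES ((0 OR 1) OR (1 XOR 0))) -> 1
  row 6 [00110]: (((1 IMPLIES 1) IMPLIES (1 IMPLIES 1)) IMPLIES ((0 OR 0) OR (0 XOR 0))) -> 0
  row 7 [00111]: (((1 IMPLIES 1) IMPLIES (1 IMPLIES 1)) IMPLIES ((0 OR 1) OR (1 XOR 0))) -> 1
  row 8 [01000]: (((0 IMPLIES 0) IMPLIES (0 IMPLIES 0)) IMPLIES ((1 OR 0) OR (0 XOR 0))) -> 1
  row 9 [01001]: (((0 IMPLIES 0) IMPLIES (0 IMPLIES 0)) IMPLIES ((1 OR 1) OR (1 XOR 0))) -> 1
  row 10 [01010]: (((1 IMPLIES 1) IMPLIES (1 IMPLIES 1)) IMPLIES ((1 OR 0) OR (0 XOR 0))) -> 1
  row 11 [01011]: (((1 IMPLIES 1) IMPLIES (1 IMPLIES 1)) IMPLIES ((1 OR 1) OR (1 XOR 0))) -> 1
  row 12 [01100]: (((0 IMPLIES 0) IMPLIES (0 IMPLIES 0)) IMPLIES ((1 OR 0) OR (0 XOR 0))) -> 1
  row 13 [01101]: (((0 IMPLIES 0) IMPLIES (0 IMPLIES 0)) IMPLIES ((1 OR 1) OR (1 XOR 0))) -> 1
  row 14 [01110]: (((1 IMPLIES 1) IMPLIES (1 IMPLIES 1)) IMPLIES ((1 OR 0) OR (0 XOR 0))) -> 1
  row 15 [01111]: (((1 IMPLIES 1) IMPLIES (1 IMPLIES 1)) IMPLIES ((1 OR 1) OR (1 XOR 0))) -> 1
  row 16 [10000]: (((0 IMPLIES 0) IMPLIES (0 IMPLIES 0)) IMPLIES ((0 OR 0) OR (0 XOR 1))) -> 1
  row 17 [10001]: (((0 IMPLIES 0) IMPLIES (0 IMPLIES 0)) IMPLIES ((0 OR 1) OR (1 XOR 1))) -> 1
  row 18 [10010]: (((1 IMPLIES 1) IMPLIES (1 IMPLIES 1)) IMPLIES ((0 OR 0) OR (0 XOR 1))) -> 1
  row 19 [10011]: (((1 IMPLIES 1) IMPLIES (1 IMPLIES 1)) IMPLIES ((0 OR 1) OR (1 XOR 1))) -> 1
  row 20 [10100]: (((0 IMPLIES 0) IMPLIES (0 IMPLIES 0)) IMPLIES ((0 OR 0) OR (0 XOR 1))) -> 1
  row 21 [10101]: (((0 IMPLIES 0) IMPLIES (0 IMPLIES 0)) IMPLIES ((0 OR 1) OR (1 XOR 1))) -> 1
  row 22 [10110]: (((1 IMPLIES 1) IMPLIES (1 IMPLIES 1)) IMPLIES ((0 OR 0) OR (0 XOR 1))) -> 1
  row 23 [10111]: (((1 IMPLIES 1) IMPLIES (1 IMPLIES 1)) IMPLIES ((0 OR 1) OR (1 XOR 1))) -> 1
  row 24 [11000]: (((0 IMPLIES 0) IMPLIES (0 IMPLIES 0)) IMPLIES ((1 OR 0) OR (0 XOR 1))) -> 1
  row 25 [11001]: (((0 IMPLIES 0) IMPLIES (0 IMPLIES 0)) IMPLIES ((1 OR 1) OR (1 XOR 1))) -> 1
  row 26 [11010]: (((1 IMPLIES 1) IMPLIES (1 IMPLIES 1)) IMPLIES ((1 OR 0) OR (0 XOR 1))) -> 1
  row 27 [11011]: (((1 IMPLIES 1) IMPLIES (1 IMPLIES 1)) IMPLIES ((1 OR 1) OR (1 XOR 1))) -> 1
  row 28 [11100]: (((0 IMPLIES 0) IMPLIES (0 IMPLIES 0)) IMPLIES ((1 OR 0) OR (0 XOR 1))) -> 1
  row 29 [11101]: (((0 IMPLIES 0) IMPLIES (0 IMPLIES 0)) IMPLIES ((1 OR 1) OR (1 XOR 1))) -> 1
  row 30 [11110]: (((1 IMPLIES 1) IMPLIES (1 IMPLIES 1)) IMPLIES ((1 OR 0) OR (0 XOR 1))) -> 1
  row 31 [11111]: (((1 IMPLIES 1) IMPLIES (1 IMPLIES 1)) IMPLIES ((1 OR 1) OR (1 XOR 1))) -> 1
Full result column, 4 rows per line (a,b,c fixed per line; d,e runs 00..11 left to right):
  rows 0-3 [a,b,c=000]: 0101  = hex 5
  rows 4-7 [a,b,c=001]: 0101  = hex 5
  rows 8-11 [a,b,c=010]: 1111  = hex F
  rows 12-15 [a,b,c=011]: 1111  = hex F
  rows 16-19 [a,b,c=100]: 1111  = hex F
  rows 20-23 [a,b,c=101]: 1111  = hex F
  rows 24-27 [a,b,c=110]: 1111  = hex F
  rows 28-31 [a,b,c=111]: 1111  = hex F
Output column (row 0 .. row 31) = 01010101111111111111111111111111
Output column grouped in 4s = 0101 0101 1111 1111 1111 1111 1111 1111 = 0x55FFFFFF
Convert to decimal digit by digit (value = value*16 + digit):
  5 -> 5
  5*16 + 5 = 85
  85*16 + 15 (F) = 1375
  1375*16 + 15 (F) = 22015
  22015*16 + 15 (F) = 352255
  352255*16 + 15 (F) = 5636095
  5636095*16 + 15 (F) = 90177535
  90177535*16 + 15 (F) = 1442840575
Decimal = 1442840575

1442840575


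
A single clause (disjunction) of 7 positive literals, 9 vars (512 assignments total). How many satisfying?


Step 1: Total=2^9=512
Step 2: Unsat when all 7 false: 2^2=4
Step 3: Sat=512-4=508

508


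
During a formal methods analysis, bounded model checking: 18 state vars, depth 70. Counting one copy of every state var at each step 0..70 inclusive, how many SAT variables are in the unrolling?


BMC unrolls to depth k, creating one copy of each state var for steps 0..k.
Step count = 70 + 1 = 71 (steps 0 through 70)
Vars per step = 18
Total = 18 * 71 = 1278

1278


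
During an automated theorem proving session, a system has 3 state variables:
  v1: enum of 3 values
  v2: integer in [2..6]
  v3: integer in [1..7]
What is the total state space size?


State space = product of domain sizes of all variables.
Domain sizes:
  v1 (enum of 3 values): 3
  v2 (integer in [2..6]): 5
  v3 (integer in [1..7]): 7
Product = 3 * 5 * 7 = 105

105


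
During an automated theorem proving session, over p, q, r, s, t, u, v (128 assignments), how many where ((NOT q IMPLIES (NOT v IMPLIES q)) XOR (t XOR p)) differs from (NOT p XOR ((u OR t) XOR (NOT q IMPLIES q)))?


F1 = ((NOT q IMPLIES (NOT v IMPLIES q)) XOR (t XOR p))
F2 = (NOT p XOR ((u OR t) XOR (NOT q IMPLIES q)))
Evaluate both on each of 128 rows (bits = p,q,r,s,t,u,v):
  row 0 [0000000]: F1=0 F2=1 (differ) -> 1
  row 1 [0000001]: F1=1 F2=1 -> 0
  row 2 [0000010]: F1=0 F2=0 -> 0
  row 3 [0000011]: F1=1 F2=0 (differ) -> 1
  row 4 [0000100]: F1=1 F2=0 (differ) -> 1
  (every remaining row is evaluated the same way; all 128 results are listed next)
Full result column, 8 rows per line (p,q,r,s fixed per line; t,u,v runs 000..111 left to right):
  rows 0-7 [p,q,r,s=0000]: 10011010  (ones: 4)
  rows 8-15 [p,q,r,s=0001]: 10011010  (ones: 4)
  rows 16-23 [p,q,r,s=0010]: 10011010  (ones: 4)
  rows 24-31 [p,q,r,s=0011]: 10011010  (ones: 4)
  rows 32-39 [p,q,r,s=0100]: 11001111  (ones: 6)
  rows 40-47 [p,q,r,s=0101]: 11001111  (ones: 6)
  rows 48-55 [p,q,r,s=0110]: 11001111  (ones: 6)
  rows 56-63 [p,q,r,s=0111]: 11001111  (ones: 6)
  rows 64-71 [p,q,r,s=1000]: 10011010  (ones: 4)
  rows 72-79 [p,q,r,s=1001]: 10011010  (ones: 4)
  rows 80-87 [p,q,r,s=1010]: 10011010  (ones: 4)
  rows 88-95 [p,q,r,s=1011]: 10011010  (ones: 4)
  rows 96-103 [p,q,r,s=1100]: 11001111  (ones: 6)
  rows 104-111 [p,q,r,s=1101]: 11001111  (ones: 6)
  rows 112-119 [p,q,r,s=1110]: 11001111  (ones: 6)
  rows 120-127 [p,q,r,s=1111]: 11001111  (ones: 6)
Disagreements = 4+4+4+4+6+6+6+6+4+4+4+4+6+6+6+6 = 80

80


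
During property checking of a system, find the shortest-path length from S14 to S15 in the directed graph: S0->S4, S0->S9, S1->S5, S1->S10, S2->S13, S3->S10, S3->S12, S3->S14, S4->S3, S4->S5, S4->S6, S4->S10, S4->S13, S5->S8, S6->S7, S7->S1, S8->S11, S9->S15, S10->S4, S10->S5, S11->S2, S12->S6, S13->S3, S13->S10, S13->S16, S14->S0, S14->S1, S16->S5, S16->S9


BFS layer-by-layer from S14:
  dist 0: {S14}
  dist 1: {S0, S1}
  dist 2: {S4, S5, S9, S10}
  dist 3: {S3, S6, S8, S13, S15}
  -> S15 reached at distance 3
Shortest path length = 3

3


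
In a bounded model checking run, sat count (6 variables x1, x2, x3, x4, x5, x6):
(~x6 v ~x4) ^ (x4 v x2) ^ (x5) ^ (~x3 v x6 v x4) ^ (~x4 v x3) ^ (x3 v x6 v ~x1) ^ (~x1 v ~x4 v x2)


CNF with 7 clauses over 6 vars (64 assignments).
An assignment satisfies CNF iff every clause has >=1 true literal.
Check each row (bits = x1,x2,x3,x4,x5,x6; clause T/F shown):
  row 0 [000000]: clauses=TFFTTTT -> 0
  row 1 [000001]: clauses=TFFTTTT -> 0
  row 2 [000010]: clauses=TFTTTTT -> 0
  row 3 [000011]: clauses=TFTTTTT -> 0
  row 4 [000100]: clauses=TTFTFTT -> 0
  (every remaining row is evaluated the same way; all 64 results are listed next)
Full result column, 8 rows per line (x1,x2,x3 fixed per line; x4,x5,x6 runs 000..111 left to right):
  rows 0-7 [x1,x2,x3=000]: 00000000  (ones: 0)
  rows 8-15 [x1,x2,x3=001]: 00000010  (ones: 1)
  rows 16-23 [x1,x2,x3=010]: 00110000  (ones: 2)
  rows 24-31 [x1,x2,x3=011]: 00010010  (ones: 2)
  rows 32-39 [x1,x2,x3=100]: 00000000  (ones: 0)
  rows 40-47 [x1,x2,x3=101]: 00000000  (ones: 0)
  rows 48-55 [x1,x2,x3=110]: 00010000  (ones: 1)
  rows 56-63 [x1,x2,x3=111]: 00010010  (ones: 2)
Satisfying assignments = 0+1+2+2+0+0+1+2 = 8

8


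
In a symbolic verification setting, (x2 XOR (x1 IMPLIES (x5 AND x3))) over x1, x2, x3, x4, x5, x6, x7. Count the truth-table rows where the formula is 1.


Formula: (x2 XOR (x1 IMPLIES (x5 AND x3))) over 7 vars (128 rows)
Evaluate each row (x1, x2, x3, x4, x5, x6, x7 as bits, MSB first):
  row 0 [0000000]: (0 XOR (0 IMPLIES (0 AND 0))) -> 1
  row 1 [0000001]: (0 XOR (0 IMPLIES (0 AND 0))) -> 1
  row 2 [0000010]: (0 XOR (0 IMPLIES (0 AND 0))) -> 1
  row 3 [0000011]: (0 XOR (0 IMPLIES (0 AND 0))) -> 1
  row 4 [0000100]: (0 XOR (0 IMPLIES (1 AND 0))) -> 1
  (every remaining row is evaluated the same way; all 128 results are listed next)
Full result column, 8 rows per line (x1,x2,x3,x4 fixed per line; x5,x6,x7 runs 000..111 left to right):
  rows 0-7 [x1,x2,x3,x4=0000]: 11111111  (ones: 8)
  rows 8-15 [x1,x2,x3,x4=0001]: 11111111  (ones: 8)
  rows 16-23 [x1,x2,x3,x4=0010]: 11111111  (ones: 8)
  rows 24-31 [x1,x2,x3,x4=0011]: 11111111  (ones: 8)
  rows 32-39 [x1,x2,x3,x4=0100]: 00000000  (ones: 0)
  rows 40-47 [x1,x2,x3,x4=0101]: 00000000  (ones: 0)
  rows 48-55 [x1,x2,x3,x4=0110]: 00000000  (ones: 0)
  rows 56-63 [x1,x2,x3,x4=0111]: 00000000  (ones: 0)
  rows 64-71 [x1,x2,x3,x4=1000]: 00000000  (ones: 0)
  rows 72-79 [x1,x2,x3,x4=1001]: 00000000  (ones: 0)
  rows 80-87 [x1,x2,x3,x4=1010]: 00001111  (ones: 4)
  rows 88-95 [x1,x2,x3,x4=1011]: 00001111  (ones: 4)
  rows 96-103 [x1,x2,x3,x4=1100]: 11111111  (ones: 8)
  rows 104-111 [x1,x2,x3,x4=1101]: 11111111  (ones: 8)
  rows 112-119 [x1,x2,x3,x4=1110]: 11110000  (ones: 4)
  rows 120-127 [x1,x2,x3,x4=1111]: 11110000  (ones: 4)
Count of 1-rows = 8+8+8+8+0+0+0+0+0+0+4+4+8+8+4+4 = 64

64


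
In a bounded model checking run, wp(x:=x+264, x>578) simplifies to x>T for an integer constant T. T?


Formula: wp(x:=E, P) = P[E/x] (substitute E for x in postcondition)
Step 1: Postcondition: x>578
Step 2: Substitute x+264 for x: x+264>578
Step 3: Solve for x: x > 578-264 = 314

314


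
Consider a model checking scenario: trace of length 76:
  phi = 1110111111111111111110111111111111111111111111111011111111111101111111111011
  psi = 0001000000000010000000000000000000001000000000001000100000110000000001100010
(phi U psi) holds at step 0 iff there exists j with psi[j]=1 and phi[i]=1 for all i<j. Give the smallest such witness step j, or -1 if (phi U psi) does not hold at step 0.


(phi U psi) at 0: need smallest j with psi[j]=1 and phi[i]=1 for all i in [0,j).
Scan from step 0:
  step 0: phi=1, psi=0 -> continue
  step 1: phi=1, psi=0 -> continue
  step 2: phi=1, psi=0 -> continue
  step 3: psi=1 and phi held for [0,3) -> witness found
Witness step = 3

3


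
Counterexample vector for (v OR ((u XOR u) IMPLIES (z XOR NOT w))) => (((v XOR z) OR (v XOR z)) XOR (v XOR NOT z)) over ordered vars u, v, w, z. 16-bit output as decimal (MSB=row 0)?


F1 = (v OR ((u XOR u) IMPLIES (z XOR NOT w)))
F2 = (((v XOR z) OR (v XOR z)) XOR (v XOR NOT z))
Counterexample to F1=>F2 is where F1=1 and F2=0.
Evaluate each row (bits = u,v,w,z, MSB first):
  row 0 [0000]: F1=1 F2=1 -> F1&~F2 -> 0
  row 1 [0001]: F1=1 F2=1 -> F1&~F2 -> 0
  row 2 [0010]: F1=1 F2=1 -> F1&~F2 -> 0
  row 3 [0011]: F1=1 F2=1 -> F1&~F2 -> 0
  row 4 [0100]: F1=1 F2=1 -> F1&~F2 -> 0
  row 5 [0101]: F1=1 F2=1 -> F1&~F2 -> 0
  row 6 [0110]: F1=1 F2=1 -> F1&~F2 -> 0
  row 7 [0111]: F1=1 F2=1 -> F1&~F2 -> 0
  row 8 [1000]: F1=1 F2=1 -> F1&~F2 -> 0
  row 9 [1001]: F1=1 F2=1 -> F1&~F2 -> 0
  row 10 [1010]: F1=1 F2=1 -> F1&~F2 -> 0
  row 11 [1011]: F1=1 F2=1 -> F1&~F2 -> 0
  row 12 [1100]: F1=1 F2=1 -> F1&~F2 -> 0
  row 13 [1101]: F1=1 F2=1 -> F1&~F2 -> 0
  row 14 [1110]: F1=1 F2=1 -> F1&~F2 -> 0
  row 15 [1111]: F1=1 F2=1 -> F1&~F2 -> 0
Full result column, 4 rows per line (u,v fixed per line; w,z runs 00..11 left to right):
  rows 0-3 [u,v=00]: 0000  = hex 0
  rows 4-7 [u,v=01]: 0000  = hex 0
  rows 8-11 [u,v=10]: 0000  = hex 0
  rows 12-15 [u,v=11]: 0000  = hex 0
Counterexample vector (row 0 .. row 15) = 0000000000000000
Output column grouped in 4s = 0000 0000 0000 0000 = 0x0000
Convert to decimal digit by digit (value = value*16 + digit):
  0 -> 0
  0*16 + 0 = 0
  0*16 + 0 = 0
  0*16 + 0 = 0
Decimal = 0

0


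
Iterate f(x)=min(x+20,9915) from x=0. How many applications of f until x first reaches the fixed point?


Step 1: x=0, cap=9915, increment=20
Step 2: x grows by 20 each step until capped at 9915; fixed point is x=9915
Step 3: iterations = ceil(9915/20) = 496

496


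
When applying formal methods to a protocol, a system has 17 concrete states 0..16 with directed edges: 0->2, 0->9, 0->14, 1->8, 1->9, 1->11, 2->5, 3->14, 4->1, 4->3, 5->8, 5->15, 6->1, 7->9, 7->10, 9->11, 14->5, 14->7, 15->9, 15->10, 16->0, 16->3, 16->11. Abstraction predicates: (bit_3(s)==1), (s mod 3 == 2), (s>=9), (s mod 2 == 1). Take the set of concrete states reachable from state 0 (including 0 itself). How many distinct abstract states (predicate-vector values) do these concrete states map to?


BFS from 0:
Concrete reachable: {0, 2, 5, 7, 8, 9, 10, 11, 14, 15}
Abstract via predicates (bit_3(s)==1), (s mod 3 == 2), (s>=9), (s mod 2 == 1):
  (0,0,0,0) <- {0}
  (0,0,0,1) <- {7}
  (0,1,0,0) <- {2}
  (0,1,0,1) <- {5}
  (1,0,1,0) <- {10}
  (1,0,1,1) <- {9, 15}
  (1,1,0,0) <- {8}
  (1,1,1,0) <- {14}
  (1,1,1,1) <- {11}
Distinct abstract states = 9

9


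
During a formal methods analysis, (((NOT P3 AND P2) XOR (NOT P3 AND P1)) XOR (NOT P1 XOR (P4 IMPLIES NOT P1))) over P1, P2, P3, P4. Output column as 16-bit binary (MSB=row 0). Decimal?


Formula: (((NOT P3 AND P2) XOR (NOT P3 AND P1)) XOR (NOT P1 XOR (P4 IMPLIES NOT P1))) over P1, P2, P3, P4 (16 rows)
Evaluate each row (bits = P1,P2,P3,P4, MSB first):
  row 0 [0000]: (((NOT 0 AND 0) XOR (NOT 0 AND 0)) XOR (NOT 0 XOR (0 IMPLIES NOT 0))) -> 0
  row 1 [0001]: (((NOT 0 AND 0) XOR (NOT 0 AND 0)) XOR (NOT 0 XOR (1 IMPLIES NOT 0))) -> 0
  row 2 [0010]: (((NOT 1 AND 0) XOR (NOT 1 AND 0)) XOR (NOT 0 XOR (0 IMPLIES NOT 0))) -> 0
  row 3 [0011]: (((NOT 1 AND 0) XOR (NOT 1 AND 0)) XOR (NOT 0 XOR (1 IMPLIES NOT 0))) -> 0
  row 4 [0100]: (((NOT 0 AND 1) XOR (NOT 0 AND 0)) XOR (NOT 0 XOR (0 IMPLIES NOT 0))) -> 1
  row 5 [0101]: (((NOT 0 AND 1) XOR (NOT 0 AND 0)) XOR (NOT 0 XOR (1 IMPLIES NOT 0))) -> 1
  row 6 [0110]: (((NOT 1 AND 1) XOR (NOT 1 AND 0)) XOR (NOT 0 XOR (0 IMPLIES NOT 0))) -> 0
  row 7 [0111]: (((NOT 1 AND 1) XOR (NOT 1 AND 0)) XOR (NOT 0 XOR (1 IMPLIES NOT 0))) -> 0
  row 8 [1000]: (((NOT 0 AND 0) XOR (NOT 0 AND 1)) XOR (NOT 1 XOR (0 IMPLIES NOT 1))) -> 0
  row 9 [1001]: (((NOT 0 AND 0) XOR (NOT 0 AND 1)) XOR (NOT 1 XOR (1 IMPLIES NOT 1))) -> 1
  row 10 [1010]: (((NOT 1 AND 0) XOR (NOT 1 AND 1)) XOR (NOT 1 XOR (0 IMPLIES NOT 1))) -> 1
  row 11 [1011]: (((NOT 1 AND 0) XOR (NOT 1 AND 1)) XOR (NOT 1 XOR (1 IMPLIES NOT 1))) -> 0
  row 12 [1100]: (((NOT 0 AND 1) XOR (NOT 0 AND 1)) XOR (NOT 1 XOR (0 IMPLIES NOT 1))) -> 1
  row 13 [1101]: (((NOT 0 AND 1) XOR (NOT 0 AND 1)) XOR (NOT 1 XOR (1 IMPLIES NOT 1))) -> 0
  row 14 [1110]: (((NOT 1 AND 1) XOR (NOT 1 AND 1)) XOR (NOT 1 XOR (0 IMPLIES NOT 1))) -> 1
  row 15 [1111]: (((NOT 1 AND 1) XOR (NOT 1 AND 1)) XOR (NOT 1 XOR (1 IMPLIES NOT 1))) -> 0
Full result column, 4 rows per line (P1,P2 fixed per line; P3,P4 runs 00..11 left to right):
  rows 0-3 [P1,P2=00]: 0000  = hex 0
  rows 4-7 [P1,P2=01]: 1100  = hex C
  rows 8-11 [P1,P2=10]: 0110  = hex 6
  rows 12-15 [P1,P2=11]: 1010  = hex A
Output column (row 0 .. row 15) = 0000110001101010
Output column grouped in 4s = 0000 1100 0110 1010 = 0x0C6A
Convert to decimal digit by digit (value = value*16 + digit):
  0 -> 0
  0*16 + 12 (C) = 12
  12*16 + 6 = 198
  198*16 + 10 (A) = 3178
Decimal = 3178

3178


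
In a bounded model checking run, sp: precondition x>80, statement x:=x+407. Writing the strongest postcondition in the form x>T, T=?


Formula: sp(P, x:=E) = exists old_x. (x = E[old_x/x]) AND P[old_x/x] (old_x is the value of x before the assignment; eliminate old_x by solving x = E[old_x/x] for old_x)
Step 1: Precondition P: x>80, i.e. old_x > 80
Step 2: Assignment gives x = old_x + 407, so old_x = x - 407
Step 3: Substitute into P: x - 407 > 80
Step 4: Simplify: x > 80+407 = 487

487


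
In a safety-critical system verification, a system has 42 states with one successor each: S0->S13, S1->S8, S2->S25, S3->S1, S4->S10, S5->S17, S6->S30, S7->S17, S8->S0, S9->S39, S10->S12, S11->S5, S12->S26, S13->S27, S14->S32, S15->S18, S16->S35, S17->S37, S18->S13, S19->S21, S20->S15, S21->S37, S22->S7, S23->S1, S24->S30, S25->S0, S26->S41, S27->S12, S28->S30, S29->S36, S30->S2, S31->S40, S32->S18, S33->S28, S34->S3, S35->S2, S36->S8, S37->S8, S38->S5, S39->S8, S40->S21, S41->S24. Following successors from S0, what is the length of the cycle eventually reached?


Trace from S0 until a state repeats:
  S0 -> S13 -> S27 -> S12 -> S26 -> S41 -> S24 -> S30 -> S2 -> S25 -> S0
S0 first seen at step 0, revisited at step 10.
Cycle length = 10 - 0 = 10

10


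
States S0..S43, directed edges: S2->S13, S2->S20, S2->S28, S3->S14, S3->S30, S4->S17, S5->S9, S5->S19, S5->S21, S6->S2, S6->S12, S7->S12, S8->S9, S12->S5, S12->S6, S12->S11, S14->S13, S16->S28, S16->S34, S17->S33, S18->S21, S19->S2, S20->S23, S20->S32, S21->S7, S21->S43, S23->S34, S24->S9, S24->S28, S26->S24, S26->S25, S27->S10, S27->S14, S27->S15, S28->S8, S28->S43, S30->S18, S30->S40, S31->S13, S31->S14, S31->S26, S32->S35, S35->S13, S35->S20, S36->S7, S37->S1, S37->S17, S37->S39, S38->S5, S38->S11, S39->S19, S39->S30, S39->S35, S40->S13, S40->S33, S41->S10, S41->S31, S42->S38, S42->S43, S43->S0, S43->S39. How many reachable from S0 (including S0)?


BFS from S0:
  layer 0: {S0}
Reachable set: {S0}
Count = 1

1


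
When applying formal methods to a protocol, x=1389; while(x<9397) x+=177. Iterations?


Step 1: x goes from 1389 toward 9397 by 177; the body runs while x<9397, so iterations = ceil((bound-start)/step)
Step 2: Distance=8008
Step 3: ceil(8008/177)=46

46


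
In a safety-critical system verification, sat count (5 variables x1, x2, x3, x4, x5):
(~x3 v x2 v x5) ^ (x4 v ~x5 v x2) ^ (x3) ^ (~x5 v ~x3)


CNF with 4 clauses over 5 vars (32 assignments).
An assignment satisfies CNF iff every clause has >=1 true literal.
Check each row (bits = x1,x2,x3,x4,x5; clause T/F shown):
  row 0 [00000]: clauses=TTFT -> 0
  row 1 [00001]: clauses=TFFT -> 0
  row 2 [00010]: clauses=TTFT -> 0
  row 3 [00011]: clauses=TTFT -> 0
  row 4 [00100]: clauses=FTTT -> 0
  row 5 [00101]: clauses=TFTF -> 0
  row 6 [00110]: clauses=FTTT -> 0
  row 7 [00111]: clauses=TTTF -> 0
  row 8 [01000]: clauses=TTFT -> 0
  row 9 [01001]: clauses=TTFT -> 0
  row 10 [01010]: clauses=TTFT -> 0
  row 11 [01011]: clauses=TTFT -> 0
  row 12 [01100]: clauses=TTTT -> 1
  row 13 [01101]: clauses=TTTF -> 0
  row 14 [01110]: clauses=TTTT -> 1
  row 15 [01111]: clauses=TTTF -> 0
  row 16 [10000]: clauses=TTFT -> 0
  row 17 [10001]: clauses=TFFT -> 0
  row 18 [10010]: clauses=TTFT -> 0
  row 19 [10011]: clauses=TTFT -> 0
  row 20 [10100]: clauses=FTTT -> 0
  row 21 [10101]: clauses=TFTF -> 0
  row 22 [10110]: clauses=FTTT -> 0
  row 23 [10111]: clauses=TTTF -> 0
  row 24 [11000]: clauses=TTFT -> 0
  row 25 [11001]: clauses=TTFT -> 0
  row 26 [11010]: clauses=TTFT -> 0
  row 27 [11011]: clauses=TTFT -> 0
  row 28 [11100]: clauses=TTTT -> 1
  row 29 [11101]: clauses=TTTF -> 0
  row 30 [11110]: clauses=TTTT -> 1
  row 31 [11111]: clauses=TTTF -> 0
Full result column, 8 rows per line (x1,x2 fixed per line; x3,x4,x5 runs 000..111 left to right):
  rows 0-7 [x1,x2=00]: 00000000  (ones: 0)
  rows 8-15 [x1,x2=01]: 00001010  (ones: 2)
  rows 16-23 [x1,x2=10]: 00000000  (ones: 0)
  rows 24-31 [x1,x2=11]: 00001010  (ones: 2)
Satisfying assignments = 0+2+0+2 = 4

4


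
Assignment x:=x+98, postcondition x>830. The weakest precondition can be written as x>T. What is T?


Formula: wp(x:=E, P) = P[E/x] (substitute E for x in postcondition)
Step 1: Postcondition: x>830
Step 2: Substitute x+98 for x: x+98>830
Step 3: Solve for x: x > 830-98 = 732

732


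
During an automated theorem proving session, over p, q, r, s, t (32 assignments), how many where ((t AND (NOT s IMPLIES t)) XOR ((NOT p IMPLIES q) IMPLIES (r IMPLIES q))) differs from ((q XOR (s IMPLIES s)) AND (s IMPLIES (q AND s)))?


F1 = ((t AND (NOT s IMPLIES t)) XOR ((NOT p IMPLIES q) IMPLIES (r IMPLIES q)))
F2 = ((q XOR (s IMPLIES s)) AND (s IMPLIES (q AND s)))
Evaluate both on each of 32 rows (bits = p,q,r,s,t):
  row 0 [00000]: F1=1 F2=1 -> 0
  row 1 [00001]: F1=0 F2=1 (differ) -> 1
  row 2 [00010]: F1=1 F2=0 (differ) -> 1
  row 3 [00011]: F1=0 F2=0 -> 0
  row 4 [00100]: F1=1 F2=1 -> 0
  row 5 [00101]: F1=0 F2=1 (differ) -> 1
  row 6 [00110]: F1=1 F2=0 (differ) -> 1
  row 7 [00111]: F1=0 F2=0 -> 0
  row 8 [01000]: F1=1 F2=0 (differ) -> 1
  row 9 [01001]: F1=0 F2=0 -> 0
  row 10 [01010]: F1=1 F2=0 (differ) -> 1
  row 11 [01011]: F1=0 F2=0 -> 0
  row 12 [01100]: F1=1 F2=0 (differ) -> 1
  row 13 [01101]: F1=0 F2=0 -> 0
  row 14 [01110]: F1=1 F2=0 (differ) -> 1
  row 15 [01111]: F1=0 F2=0 -> 0
  row 16 [10000]: F1=1 F2=1 -> 0
  row 17 [10001]: F1=0 F2=1 (differ) -> 1
  row 18 [10010]: F1=1 F2=0 (differ) -> 1
  row 19 [10011]: F1=0 F2=0 -> 0
  row 20 [10100]: F1=0 F2=1 (differ) -> 1
  row 21 [10101]: F1=1 F2=1 -> 0
  row 22 [10110]: F1=0 F2=0 -> 0
  row 23 [10111]: F1=1 F2=0 (differ) -> 1
  row 24 [11000]: F1=1 F2=0 (differ) -> 1
  row 25 [11001]: F1=0 F2=0 -> 0
  row 26 [11010]: F1=1 F2=0 (differ) -> 1
  row 27 [11011]: F1=0 F2=0 -> 0
  row 28 [11100]: F1=1 F2=0 (differ) -> 1
  row 29 [11101]: F1=0 F2=0 -> 0
  row 30 [11110]: F1=1 F2=0 (differ) -> 1
  row 31 [11111]: F1=0 F2=0 -> 0
Full result column, 8 rows per line (p,q fixed per line; r,s,t runs 000..111 left to right):
  rows 0-7 [p,q=00]: 01100110  (ones: 4)
  rows 8-15 [p,q=01]: 10101010  (ones: 4)
  rows 16-23 [p,q=10]: 01101001  (ones: 4)
  rows 24-31 [p,q=11]: 10101010  (ones: 4)
Disagreements = 4+4+4+4 = 16

16


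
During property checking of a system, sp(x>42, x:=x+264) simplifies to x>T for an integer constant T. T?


Formula: sp(P, x:=E) = exists old_x. (x = E[old_x/x]) AND P[old_x/x] (old_x is the value of x before the assignment; eliminate old_x by solving x = E[old_x/x] for old_x)
Step 1: Precondition P: x>42, i.e. old_x > 42
Step 2: Assignment gives x = old_x + 264, so old_x = x - 264
Step 3: Substitute into P: x - 264 > 42
Step 4: Simplify: x > 42+264 = 306

306


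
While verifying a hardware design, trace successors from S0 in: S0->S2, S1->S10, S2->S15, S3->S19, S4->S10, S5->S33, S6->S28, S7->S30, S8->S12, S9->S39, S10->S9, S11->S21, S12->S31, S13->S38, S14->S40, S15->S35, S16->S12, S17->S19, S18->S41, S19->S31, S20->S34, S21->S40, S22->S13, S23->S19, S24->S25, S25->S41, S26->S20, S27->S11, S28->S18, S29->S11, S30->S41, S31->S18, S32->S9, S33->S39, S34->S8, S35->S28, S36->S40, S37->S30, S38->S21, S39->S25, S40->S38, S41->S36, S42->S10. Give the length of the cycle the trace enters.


Trace from S0 until a state repeats:
  S0 -> S2 -> S15 -> S35 -> S28 -> S18 -> S41 -> S36 -> S40 -> S38 -> S21 -> S40
S40 first seen at step 8, revisited at step 11.
Cycle length = 11 - 8 = 3

3


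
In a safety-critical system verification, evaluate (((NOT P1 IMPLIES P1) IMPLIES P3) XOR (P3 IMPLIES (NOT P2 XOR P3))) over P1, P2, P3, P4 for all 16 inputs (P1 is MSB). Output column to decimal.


Formula: (((NOT P1 IMPLIES P1) IMPLIES P3) XOR (P3 IMPLIES (NOT P2 XOR P3))) over P1, P2, P3, P4 (16 rows)
Evaluate each row (bits = P1,P2,P3,P4, MSB first):
  row 0 [0000]: (((NOT 0 IMPLIES 0) IMPLIES 0) XOR (0 IMPLIES (NOT 0 XOR 0))) -> 0
  row 1 [0001]: (((NOT 0 IMPLIES 0) IMPLIES 0) XOR (0 IMPLIES (NOT 0 XOR 0))) -> 0
  row 2 [0010]: (((NOT 0 IMPLIES 0) IMPLIES 1) XOR (1 IMPLIES (NOT 0 XOR 1))) -> 1
  row 3 [0011]: (((NOT 0 IMPLIES 0) IMPLIES 1) XOR (1 IMPLIES (NOT 0 XOR 1))) -> 1
  row 4 [0100]: (((NOT 0 IMPLIES 0) IMPLIES 0) XOR (0 IMPLIES (NOT 1 XOR 0))) -> 0
  row 5 [0101]: (((NOT 0 IMPLIES 0) IMPLIES 0) XOR (0 IMPLIES (NOT 1 XOR 0))) -> 0
  row 6 [0110]: (((NOT 0 IMPLIES 0) IMPLIES 1) XOR (1 IMPLIES (NOT 1 XOR 1))) -> 0
  row 7 [0111]: (((NOT 0 IMPLIES 0) IMPLIES 1) XOR (1 IMPLIES (NOT 1 XOR 1))) -> 0
  row 8 [1000]: (((NOT 1 IMPLIES 1) IMPLIES 0) XOR (0 IMPLIES (NOT 0 XOR 0))) -> 1
  row 9 [1001]: (((NOT 1 IMPLIES 1) IMPLIES 0) XOR (0 IMPLIES (NOT 0 XOR 0))) -> 1
  row 10 [1010]: (((NOT 1 IMPLIES 1) IMPLIES 1) XOR (1 IMPLIES (NOT 0 XOR 1))) -> 1
  row 11 [1011]: (((NOT 1 IMPLIES 1) IMPLIES 1) XOR (1 IMPLIES (NOT 0 XOR 1))) -> 1
  row 12 [1100]: (((NOT 1 IMPLIES 1) IMPLIES 0) XOR (0 IMPLIES (NOT 1 XOR 0))) -> 1
  row 13 [1101]: (((NOT 1 IMPLIES 1) IMPLIES 0) XOR (0 IMPLIES (NOT 1 XOR 0))) -> 1
  row 14 [1110]: (((NOT 1 IMPLIES 1) IMPLIES 1) XOR (1 IMPLIES (NOT 1 XOR 1))) -> 0
  row 15 [1111]: (((NOT 1 IMPLIES 1) IMPLIES 1) XOR (1 IMPLIES (NOT 1 XOR 1))) -> 0
Full result column, 4 rows per line (P1,P2 fixed per line; P3,P4 runs 00..11 left to right):
  rows 0-3 [P1,P2=00]: 0011  = hex 3
  rows 4-7 [P1,P2=01]: 0000  = hex 0
  rows 8-11 [P1,P2=10]: 1111  = hex F
  rows 12-15 [P1,P2=11]: 1100  = hex C
Output column (row 0 .. row 15) = 0011000011111100
Output column grouped in 4s = 0011 0000 1111 1100 = 0x30FC
Convert to decimal digit by digit (value = value*16 + digit):
  3 -> 3
  3*16 + 0 = 48
  48*16 + 15 (F) = 783
  783*16 + 12 (C) = 12540
Decimal = 12540

12540


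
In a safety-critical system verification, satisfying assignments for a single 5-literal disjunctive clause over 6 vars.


Step 1: Total=2^6=64
Step 2: Unsat when all 5 false: 2^1=2
Step 3: Sat=64-2=62

62


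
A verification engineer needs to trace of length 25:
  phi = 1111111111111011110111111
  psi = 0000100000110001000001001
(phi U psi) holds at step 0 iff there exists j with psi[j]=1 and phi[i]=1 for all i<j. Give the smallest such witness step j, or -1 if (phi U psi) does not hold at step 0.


(phi U psi) at 0: need smallest j with psi[j]=1 and phi[i]=1 for all i in [0,j).
Scan from step 0:
  step 0: phi=1, psi=0 -> continue
  step 1: phi=1, psi=0 -> continue
  step 2: phi=1, psi=0 -> continue
  step 3: phi=1, psi=0 -> continue
  step 4: psi=1 and phi held for [0,4) -> witness found
Witness step = 4

4


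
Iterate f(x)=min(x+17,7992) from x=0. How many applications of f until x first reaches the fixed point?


Step 1: x=0, cap=7992, increment=17
Step 2: x grows by 17 each step until capped at 7992; fixed point is x=7992
Step 3: iterations = ceil(7992/17) = 471

471


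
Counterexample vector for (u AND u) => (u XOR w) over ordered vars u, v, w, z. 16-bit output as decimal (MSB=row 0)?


F1 = (u AND u)
F2 = (u XOR w)
Counterexample to F1=>F2 is where F1=1 and F2=0.
Evaluate each row (bits = u,v,w,z, MSB first):
  row 0 [0000]: F1=0 F2=0 -> F1&~F2 -> 0
  row 1 [0001]: F1=0 F2=0 -> F1&~F2 -> 0
  row 2 [0010]: F1=0 F2=1 -> F1&~F2 -> 0
  row 3 [0011]: F1=0 F2=1 -> F1&~F2 -> 0
  row 4 [0100]: F1=0 F2=0 -> F1&~F2 -> 0
  row 5 [0101]: F1=0 F2=0 -> F1&~F2 -> 0
  row 6 [0110]: F1=0 F2=1 -> F1&~F2 -> 0
  row 7 [0111]: F1=0 F2=1 -> F1&~F2 -> 0
  row 8 [1000]: F1=1 F2=1 -> F1&~F2 -> 0
  row 9 [1001]: F1=1 F2=1 -> F1&~F2 -> 0
  row 10 [1010]: F1=1 F2=0 -> F1&~F2 -> 1
  row 11 [1011]: F1=1 F2=0 -> F1&~F2 -> 1
  row 12 [1100]: F1=1 F2=1 -> F1&~F2 -> 0
  row 13 [1101]: F1=1 F2=1 -> F1&~F2 -> 0
  row 14 [1110]: F1=1 F2=0 -> F1&~F2 -> 1
  row 15 [1111]: F1=1 F2=0 -> F1&~F2 -> 1
Full result column, 4 rows per line (u,v fixed per line; w,z runs 00..11 left to right):
  rows 0-3 [u,v=00]: 0000  = hex 0
  rows 4-7 [u,v=01]: 0000  = hex 0
  rows 8-11 [u,v=10]: 0011  = hex 3
  rows 12-15 [u,v=11]: 0011  = hex 3
Counterexample vector (row 0 .. row 15) = 0000000000110011
Output column grouped in 4s = 0000 0000 0011 0011 = 0x0033
Convert to decimal digit by digit (value = value*16 + digit):
  0 -> 0
  0*16 + 0 = 0
  0*16 + 3 = 3
  3*16 + 3 = 51
Decimal = 51

51


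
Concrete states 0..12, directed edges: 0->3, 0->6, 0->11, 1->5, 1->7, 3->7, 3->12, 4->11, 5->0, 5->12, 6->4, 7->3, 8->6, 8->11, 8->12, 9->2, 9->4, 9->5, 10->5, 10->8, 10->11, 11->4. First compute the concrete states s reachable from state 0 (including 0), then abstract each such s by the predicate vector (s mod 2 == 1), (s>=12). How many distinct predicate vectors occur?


BFS from 0:
Concrete reachable: {0, 3, 4, 6, 7, 11, 12}
Abstract via predicates (s mod 2 == 1), (s>=12):
  (0,0) <- {0, 4, 6}
  (0,1) <- {12}
  (1,0) <- {3, 7, 11}
Distinct abstract states = 3

3


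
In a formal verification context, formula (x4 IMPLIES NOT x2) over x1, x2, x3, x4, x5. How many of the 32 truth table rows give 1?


Formula: (x4 IMPLIES NOT x2) over 5 vars (32 rows)
Evaluate each row (x1, x2, x3, x4, x5 as bits, MSB first):
  row 0 [00000]: (0 IMPLIES NOT 0) -> 1
  row 1 [00001]: (0 IMPLIES NOT 0) -> 1
  row 2 [00010]: (1 IMPLIES NOT 0) -> 1
  row 3 [00011]: (1 IMPLIES NOT 0) -> 1
  row 4 [00100]: (0 IMPLIES NOT 0) -> 1
  row 5 [00101]: (0 IMPLIES NOT 0) -> 1
  row 6 [00110]: (1 IMPLIES NOT 0) -> 1
  row 7 [00111]: (1 IMPLIES NOT 0) -> 1
  row 8 [01000]: (0 IMPLIES NOT 1) -> 1
  row 9 [01001]: (0 IMPLIES NOT 1) -> 1
  row 10 [01010]: (1 IMPLIES NOT 1) -> 0
  row 11 [01011]: (1 IMPLIES NOT 1) -> 0
  row 12 [01100]: (0 IMPLIES NOT 1) -> 1
  row 13 [01101]: (0 IMPLIES NOT 1) -> 1
  row 14 [01110]: (1 IMPLIES NOT 1) -> 0
  row 15 [01111]: (1 IMPLIES NOT 1) -> 0
  row 16 [10000]: (0 IMPLIES NOT 0) -> 1
  row 17 [10001]: (0 IMPLIES NOT 0) -> 1
  row 18 [10010]: (1 IMPLIES NOT 0) -> 1
  row 19 [10011]: (1 IMPLIES NOT 0) -> 1
  row 20 [10100]: (0 IMPLIES NOT 0) -> 1
  row 21 [10101]: (0 IMPLIES NOT 0) -> 1
  row 22 [10110]: (1 IMPLIES NOT 0) -> 1
  row 23 [10111]: (1 IMPLIES NOT 0) -> 1
  row 24 [11000]: (0 IMPLIES NOT 1) -> 1
  row 25 [11001]: (0 IMPLIES NOT 1) -> 1
  row 26 [11010]: (1 IMPLIES NOT 1) -> 0
  row 27 [11011]: (1 IMPLIES NOT 1) -> 0
  row 28 [11100]: (0 IMPLIES NOT 1) -> 1
  row 29 [11101]: (0 IMPLIES NOT 1) -> 1
  row 30 [11110]: (1 IMPLIES NOT 1) -> 0
  row 31 [11111]: (1 IMPLIES NOT 1) -> 0
Full result column, 8 rows per line (x1,x2 fixed per line; x3,x4,x5 runs 000..111 left to right):
  rows 0-7 [x1,x2=00]: 11111111  (ones: 8)
  rows 8-15 [x1,x2=01]: 11001100  (ones: 4)
  rows 16-23 [x1,x2=10]: 11111111  (ones: 8)
  rows 24-31 [x1,x2=11]: 11001100  (ones: 4)
Count of 1-rows = 8+4+8+4 = 24

24


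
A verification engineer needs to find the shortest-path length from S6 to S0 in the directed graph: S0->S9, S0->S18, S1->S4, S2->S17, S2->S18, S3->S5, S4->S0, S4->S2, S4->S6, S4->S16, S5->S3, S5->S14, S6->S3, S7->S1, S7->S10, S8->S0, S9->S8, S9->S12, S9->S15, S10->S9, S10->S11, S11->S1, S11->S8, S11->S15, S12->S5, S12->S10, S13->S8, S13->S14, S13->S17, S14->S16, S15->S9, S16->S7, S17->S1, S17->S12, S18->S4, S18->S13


BFS layer-by-layer from S6:
  dist 0: {S6}
  dist 1: {S3}
  dist 2: {S5}
  dist 3: {S14}
  dist 4: {S16}
  dist 5: {S7}
  dist 6: {S1, S10}
  dist 7: {S4, S9, S11}
  dist 8: {S0, S2, S8, S12, S15}
  -> S0 reached at distance 8
Shortest path length = 8

8


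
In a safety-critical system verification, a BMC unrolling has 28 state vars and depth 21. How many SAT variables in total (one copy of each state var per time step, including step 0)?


BMC unrolls to depth k, creating one copy of each state var for steps 0..k.
Step count = 21 + 1 = 22 (steps 0 through 21)
Vars per step = 28
Total = 28 * 22 = 616

616


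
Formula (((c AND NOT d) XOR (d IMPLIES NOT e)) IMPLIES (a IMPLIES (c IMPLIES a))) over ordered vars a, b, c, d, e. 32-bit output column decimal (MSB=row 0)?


Formula: (((c AND NOT d) XOR (d IMPLIES NOT e)) IMPLIES (a IMPLIES (c IMPLIES a))) over a, b, c, d, e (32 rows)
Evaluate each row (bits = a,b,c,d,e, MSB first):
  row 0 [00000]: (((0 AND NOT 0) XOR (0 IMPLIES NOT 0)) IMPLIES (0 IMPLIES (0 IMPLIES 0))) -> 1
  row 1 [00001]: (((0 AND NOT 0) XOR (0 IMPLIES NOT 1)) IMPLIES (0 IMPLIES (0 IMPLIES 0))) -> 1
  row 2 [00010]: (((0 AND NOT 1) XOR (1 IMPLIES NOT 0)) IMPLIES (0 IMPLIES (0 IMPLIES 0))) -> 1
  row 3 [00011]: (((0 AND NOT 1) XOR (1 IMPLIES NOT 1)) IMPLIES (0 IMPLIES (0 IMPLIES 0))) -> 1
  row 4 [00100]: (((1 AND NOT 0) XOR (0 IMPLIES NOT 0)) IMPLIES (0 IMPLIES (1 IMPLIES 0))) -> 1
  row 5 [00101]: (((1 AND NOT 0) XOR (0 IMPLIES NOT 1)) IMPLIES (0 IMPLIES (1 IMPLIES 0))) -> 1
  row 6 [00110]: (((1 AND NOT 1) XOR (1 IMPLIES NOT 0)) IMPLIES (0 IMPLIES (1 IMPLIES 0))) -> 1
  row 7 [00111]: (((1 AND NOT 1) XOR (1 IMPLIES NOT 1)) IMPLIES (0 IMPLIES (1 IMPLIES 0))) -> 1
  row 8 [01000]: (((0 AND NOT 0) XOR (0 IMPLIES NOT 0)) IMPLIES (0 IMPLIES (0 IMPLIES 0))) -> 1
  row 9 [01001]: (((0 AND NOT 0) XOR (0 IMPLIES NOT 1)) IMPLIES (0 IMPLIES (0 IMPLIES 0))) -> 1
  row 10 [01010]: (((0 AND NOT 1) XOR (1 IMPLIES NOT 0)) IMPLIES (0 IMPLIES (0 IMPLIES 0))) -> 1
  row 11 [01011]: (((0 AND NOT 1) XOR (1 IMPLIES NOT 1)) IMPLIES (0 IMPLIES (0 IMPLIES 0))) -> 1
  row 12 [01100]: (((1 AND NOT 0) XOR (0 IMPLIES NOT 0)) IMPLIES (0 IMPLIES (1 IMPLIES 0))) -> 1
  row 13 [01101]: (((1 AND NOT 0) XOR (0 IMPLIES NOT 1)) IMPLIES (0 IMPLIES (1 IMPLIES 0))) -> 1
  row 14 [01110]: (((1 AND NOT 1) XOR (1 IMPLIES NOT 0)) IMPLIES (0 IMPLIES (1 IMPLIES 0))) -> 1
  row 15 [01111]: (((1 AND NOT 1) XOR (1 IMPLIES NOT 1)) IMPLIES (0 IMPLIES (1 IMPLIES 0))) -> 1
  row 16 [10000]: (((0 AND NOT 0) XOR (0 IMPLIES NOT 0)) IMPLIES (1 IMPLIES (0 IMPLIES 1))) -> 1
  row 17 [10001]: (((0 AND NOT 0) XOR (0 IMPLIES NOT 1)) IMPLIES (1 IMPLIES (0 IMPLIES 1))) -> 1
  row 18 [10010]: (((0 AND NOT 1) XOR (1 IMPLIES NOT 0)) IMPLIES (1 IMPLIES (0 IMPLIES 1))) -> 1
  row 19 [10011]: (((0 AND NOT 1) XOR (1 IMPLIES NOT 1)) IMPLIES (1 IMPLIES (0 IMPLIES 1))) -> 1
  row 20 [10100]: (((1 AND NOT 0) XOR (0 IMPLIES NOT 0)) IMPLIES (1 IMPLIES (1 IMPLIES 1))) -> 1
  row 21 [10101]: (((1 AND NOT 0) XOR (0 IMPLIES NOT 1)) IMPLIES (1 IMPLIES (1 IMPLIES 1))) -> 1
  row 22 [10110]: (((1 AND NOT 1) XOR (1 IMPLIES NOT 0)) IMPLIES (1 IMPLIES (1 IMPLIES 1))) -> 1
  row 23 [10111]: (((1 AND NOT 1) XOR (1 IMPLIES NOT 1)) IMPLIES (1 IMPLIES (1 IMPLIES 1))) -> 1
  row 24 [11000]: (((0 AND NOT 0) XOR (0 IMPLIES NOT 0)) IMPLIES (1 IMPLIES (0 IMPLIES 1))) -> 1
  row 25 [11001]: (((0 AND NOT 0) XOR (0 IMPLIES NOT 1)) IMPLIES (1 IMPLIES (0 IMPLIES 1))) -> 1
  row 26 [11010]: (((0 AND NOT 1) XOR (1 IMPLIES NOT 0)) IMPLIES (1 IMPLIES (0 IMPLIES 1))) -> 1
  row 27 [11011]: (((0 AND NOT 1) XOR (1 IMPLIES NOT 1)) IMPLIES (1 IMPLIES (0 IMPLIES 1))) -> 1
  row 28 [11100]: (((1 AND NOT 0) XOR (0 IMPLIES NOT 0)) IMPLIES (1 IMPLIES (1 IMPLIES 1))) -> 1
  row 29 [11101]: (((1 AND NOT 0) XOR (0 IMPLIES NOT 1)) IMPLIES (1 IMPLIES (1 IMPLIES 1))) -> 1
  row 30 [11110]: (((1 AND NOT 1) XOR (1 IMPLIES NOT 0)) IMPLIES (1 IMPLIES (1 IMPLIES 1))) -> 1
  row 31 [11111]: (((1 AND NOT 1) XOR (1 IMPLIES NOT 1)) IMPLIES (1 IMPLIES (1 IMPLIES 1))) -> 1
Full result column, 4 rows per line (a,b,c fixed per line; d,e runs 00..11 left to right):
  rows 0-3 [a,b,c=000]: 1111  = hex F
  rows 4-7 [a,b,c=001]: 1111  = hex F
  rows 8-11 [a,b,c=010]: 1111  = hex F
  rows 12-15 [a,b,c=011]: 1111  = hex F
  rows 16-19 [a,b,c=100]: 1111  = hex F
  rows 20-23 [a,b,c=101]: 1111  = hex F
  rows 24-27 [a,b,c=110]: 1111  = hex F
  rows 28-31 [a,b,c=111]: 1111  = hex F
Output column (row 0 .. row 31) = 11111111111111111111111111111111
Output column grouped in 4s = 1111 1111 1111 1111 1111 1111 1111 1111 = 0xFFFFFFFF
Convert to decimal digit by digit (value = value*16 + digit):
  F -> 15
  15*16 + 15 (F) = 255
  255*16 + 15 (F) = 4095
  4095*16 + 15 (F) = 65535
  65535*16 + 15 (F) = 1048575
  1048575*16 + 15 (F) = 16777215
  16777215*16 + 15 (F) = 268435455
  268435455*16 + 15 (F) = 4294967295
Decimal = 4294967295

4294967295
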